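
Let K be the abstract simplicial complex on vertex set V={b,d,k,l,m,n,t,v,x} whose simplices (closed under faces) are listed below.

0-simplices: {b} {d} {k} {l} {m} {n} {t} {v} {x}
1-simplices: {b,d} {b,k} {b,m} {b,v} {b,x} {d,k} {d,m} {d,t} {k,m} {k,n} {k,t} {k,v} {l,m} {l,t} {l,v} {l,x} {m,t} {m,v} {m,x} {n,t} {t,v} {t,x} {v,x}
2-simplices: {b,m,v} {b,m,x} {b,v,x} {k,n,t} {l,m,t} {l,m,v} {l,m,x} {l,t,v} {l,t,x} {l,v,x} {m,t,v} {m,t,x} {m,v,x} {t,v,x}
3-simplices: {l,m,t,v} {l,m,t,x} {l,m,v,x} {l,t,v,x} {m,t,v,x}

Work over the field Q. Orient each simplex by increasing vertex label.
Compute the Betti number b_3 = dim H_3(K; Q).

b_3=1

n_0=9 n_1=23 n_2=14 n_3=5  [Q]
∂1: piv[bd,bk,bm,bv,bx,dt,kn,lm] rk=8  ker:dk,dm,km,kt,kv,lt,lv,lx,mt,mv,mx,nt,tv,tx,vx
∂2: piv[bmv,bmx,bvx,knt,lmt,lmv,lmx,ltv,ltx] rk=9  ker:lvx,mtv,mtx,mvx,tvx
∂3: piv[lmtv,lmtx,lmvx,ltvx] rk=4  ker:mtvx
b_3=(5−4)−0=1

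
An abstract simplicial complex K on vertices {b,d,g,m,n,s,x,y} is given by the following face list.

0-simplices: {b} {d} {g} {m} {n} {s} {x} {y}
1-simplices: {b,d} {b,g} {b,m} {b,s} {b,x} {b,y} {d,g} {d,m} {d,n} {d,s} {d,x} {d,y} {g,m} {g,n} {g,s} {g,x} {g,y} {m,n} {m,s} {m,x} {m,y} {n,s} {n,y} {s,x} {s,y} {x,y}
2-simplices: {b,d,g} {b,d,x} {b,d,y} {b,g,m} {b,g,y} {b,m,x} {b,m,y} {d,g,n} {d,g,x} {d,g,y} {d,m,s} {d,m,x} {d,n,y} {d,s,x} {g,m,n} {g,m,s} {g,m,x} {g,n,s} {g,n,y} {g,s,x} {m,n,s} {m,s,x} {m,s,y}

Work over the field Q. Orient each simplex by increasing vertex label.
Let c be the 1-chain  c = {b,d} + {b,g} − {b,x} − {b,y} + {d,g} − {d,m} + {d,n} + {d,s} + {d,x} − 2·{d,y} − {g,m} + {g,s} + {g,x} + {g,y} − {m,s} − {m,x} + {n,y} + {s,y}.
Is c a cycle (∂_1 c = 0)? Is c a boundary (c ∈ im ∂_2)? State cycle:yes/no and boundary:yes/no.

n_0=8 n_1=26 n_2=23  [Q]
∂1: piv[bd,bg,bm,bs,bx,by,dn] rk=7  ker:dg,dm,ds,dx,dy,gm,gn,gs,gx,gy,mn,ms,mx,my,ns,ny,sx,sy,xy
∂2: piv[bdg,bdx,bdy,bgm,bgy,bmx,bmy,dgn,dgx,dms,dmx,dny,dsx,gmn,gms,gns,msy] rk=17  ker:dgy,gmx,gny,gsx,mns,msx
∂1c = 0
c vs im∂2: reduces to 0 ⇒ boundary

cycle:yes boundary:yes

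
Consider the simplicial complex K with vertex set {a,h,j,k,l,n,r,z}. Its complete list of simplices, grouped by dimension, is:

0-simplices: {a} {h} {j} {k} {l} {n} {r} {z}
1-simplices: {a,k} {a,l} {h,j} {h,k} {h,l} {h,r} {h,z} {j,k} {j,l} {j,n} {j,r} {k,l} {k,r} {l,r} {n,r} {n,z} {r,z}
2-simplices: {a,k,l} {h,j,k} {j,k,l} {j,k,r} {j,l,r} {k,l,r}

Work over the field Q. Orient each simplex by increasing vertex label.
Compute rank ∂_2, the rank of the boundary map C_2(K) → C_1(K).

rank∂_2=5

n_0=8 n_1=17 n_2=6  [Q]
∂1: piv[ak,al,hj,hk,hr,hz,jn] rk=7  ker:hl,jk,jl,jr,kl,kr,lr,nr,nz,rz
∂2: piv[akl,hjk,jkl,jkr,jlr] rk=5  ker:klr
rk∂_2=5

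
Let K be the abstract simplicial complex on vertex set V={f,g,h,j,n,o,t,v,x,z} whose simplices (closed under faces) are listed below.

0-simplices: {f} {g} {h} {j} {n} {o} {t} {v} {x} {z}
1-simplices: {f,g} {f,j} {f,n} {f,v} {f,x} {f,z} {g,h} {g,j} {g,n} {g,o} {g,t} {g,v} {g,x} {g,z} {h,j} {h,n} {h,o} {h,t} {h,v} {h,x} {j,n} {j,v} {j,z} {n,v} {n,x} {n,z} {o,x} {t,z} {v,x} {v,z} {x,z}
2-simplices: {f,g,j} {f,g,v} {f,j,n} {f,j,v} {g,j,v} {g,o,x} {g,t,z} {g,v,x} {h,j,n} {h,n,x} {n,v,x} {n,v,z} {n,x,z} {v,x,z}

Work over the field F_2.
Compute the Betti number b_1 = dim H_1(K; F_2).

b_1=10

n_0=10 n_1=31 n_2=14  [Z2]
∂1: piv[fg,fj,fn,fv,fx,fz,gh,go,gt] rk=9  ker:gj,gn,gv,gx,gz,hj,hn,ho,ht,hv,hx,jn,jv,jz,nv,nx,nz,ox,tz,vx,vz,xz
∂2: piv[fgj,fgv,fjn,fjv,gox,gtz,gvx,hjn,hnx,nvx,nvz,nxz] rk=12  ker:gjv,vxz
b_1=(31−9)−12=10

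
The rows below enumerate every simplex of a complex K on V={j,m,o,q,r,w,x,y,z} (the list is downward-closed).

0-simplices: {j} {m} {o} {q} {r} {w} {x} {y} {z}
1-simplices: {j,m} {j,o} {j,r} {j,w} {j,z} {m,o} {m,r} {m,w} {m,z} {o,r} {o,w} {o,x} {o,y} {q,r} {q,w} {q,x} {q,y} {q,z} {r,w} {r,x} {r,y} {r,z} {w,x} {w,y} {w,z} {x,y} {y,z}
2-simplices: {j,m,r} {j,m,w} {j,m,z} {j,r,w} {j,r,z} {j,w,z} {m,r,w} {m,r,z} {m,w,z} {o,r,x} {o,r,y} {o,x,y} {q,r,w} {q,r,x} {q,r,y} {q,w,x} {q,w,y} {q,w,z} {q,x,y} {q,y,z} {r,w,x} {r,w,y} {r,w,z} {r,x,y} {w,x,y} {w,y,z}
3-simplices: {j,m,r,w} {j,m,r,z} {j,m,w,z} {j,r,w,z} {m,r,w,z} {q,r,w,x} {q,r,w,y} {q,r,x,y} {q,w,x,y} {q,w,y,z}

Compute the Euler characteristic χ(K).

χ(K)=-2

n_0=9 n_1=27 n_2=26 n_3=10
χ=+9−27+26−10=-2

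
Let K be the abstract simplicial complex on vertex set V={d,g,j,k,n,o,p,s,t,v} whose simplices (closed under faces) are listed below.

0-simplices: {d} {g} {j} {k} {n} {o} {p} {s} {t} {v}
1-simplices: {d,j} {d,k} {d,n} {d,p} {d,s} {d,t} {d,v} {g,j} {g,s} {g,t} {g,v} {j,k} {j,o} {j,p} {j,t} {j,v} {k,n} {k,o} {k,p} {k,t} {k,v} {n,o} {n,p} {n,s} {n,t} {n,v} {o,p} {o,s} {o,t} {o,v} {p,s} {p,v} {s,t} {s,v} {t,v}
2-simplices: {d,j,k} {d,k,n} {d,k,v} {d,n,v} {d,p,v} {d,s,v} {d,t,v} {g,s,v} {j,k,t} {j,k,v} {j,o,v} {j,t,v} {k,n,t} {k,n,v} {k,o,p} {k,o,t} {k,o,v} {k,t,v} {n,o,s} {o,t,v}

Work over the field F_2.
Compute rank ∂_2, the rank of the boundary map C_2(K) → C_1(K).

n_0=10 n_1=35 n_2=20  [Z2]
∂1: piv[dj,dk,dn,dp,ds,dt,dv,gj,jo] rk=9  ker:gs,gt,gv,jk,jp,jt,jv,kn,ko,kp,kt,kv,no,np,ns,nt,nv,op,os,ot,ov,ps,pv,st,sv,tv
∂2: piv[djk,dkn,dkv,dnv,dpv,dsv,dtv,gsv,jkt,jkv,jov,jtv,knt,kop,kot,kov,nos] rk=17  ker:knv,ktv,otv
rk∂_2=17

rank∂_2=17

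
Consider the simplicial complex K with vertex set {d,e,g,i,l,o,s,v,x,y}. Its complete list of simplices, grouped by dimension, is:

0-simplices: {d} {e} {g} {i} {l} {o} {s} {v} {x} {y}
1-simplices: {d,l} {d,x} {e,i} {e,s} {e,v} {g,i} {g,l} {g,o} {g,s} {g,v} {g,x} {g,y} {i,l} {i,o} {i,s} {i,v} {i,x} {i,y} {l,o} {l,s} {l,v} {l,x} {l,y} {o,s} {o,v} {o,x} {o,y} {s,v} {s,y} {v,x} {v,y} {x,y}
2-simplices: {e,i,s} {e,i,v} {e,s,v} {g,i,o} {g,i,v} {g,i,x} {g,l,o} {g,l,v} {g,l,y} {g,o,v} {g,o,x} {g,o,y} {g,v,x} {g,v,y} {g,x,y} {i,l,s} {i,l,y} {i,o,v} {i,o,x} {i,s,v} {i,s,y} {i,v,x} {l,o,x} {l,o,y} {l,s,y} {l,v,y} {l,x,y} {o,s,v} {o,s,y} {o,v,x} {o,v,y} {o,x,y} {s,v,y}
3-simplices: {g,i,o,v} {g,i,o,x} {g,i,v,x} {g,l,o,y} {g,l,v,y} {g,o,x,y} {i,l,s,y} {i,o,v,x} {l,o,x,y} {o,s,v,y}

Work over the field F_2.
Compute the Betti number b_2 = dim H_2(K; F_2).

n_0=10 n_1=32 n_2=33 n_3=10  [Z2]
∂1: piv[dl,dx,ei,es,ev,gi,gl,go,gy] rk=9  ker:gs,gv,gx,il,io,is,iv,ix,iy,lo,ls,lv,lx,ly,os,ov,ox,oy,sv,sy,vx,vy,xy
∂2: piv[eis,eiv,esv,gio,giv,gix,glo,glv,gly,gov,gox,goy,gvx,gvy,gxy,ils,ily,isy,lox,osv,osy] rk=21  ker:iov,iox,isv,ivx,loy,lsy,lvy,lxy,ovx,ovy,oxy,svy
∂3: piv[giov,giox,givx,gloy,glvy,goxy,ilsy,iovx,loxy,osvy] rk=10
b_2=(33−21)−10=2

b_2=2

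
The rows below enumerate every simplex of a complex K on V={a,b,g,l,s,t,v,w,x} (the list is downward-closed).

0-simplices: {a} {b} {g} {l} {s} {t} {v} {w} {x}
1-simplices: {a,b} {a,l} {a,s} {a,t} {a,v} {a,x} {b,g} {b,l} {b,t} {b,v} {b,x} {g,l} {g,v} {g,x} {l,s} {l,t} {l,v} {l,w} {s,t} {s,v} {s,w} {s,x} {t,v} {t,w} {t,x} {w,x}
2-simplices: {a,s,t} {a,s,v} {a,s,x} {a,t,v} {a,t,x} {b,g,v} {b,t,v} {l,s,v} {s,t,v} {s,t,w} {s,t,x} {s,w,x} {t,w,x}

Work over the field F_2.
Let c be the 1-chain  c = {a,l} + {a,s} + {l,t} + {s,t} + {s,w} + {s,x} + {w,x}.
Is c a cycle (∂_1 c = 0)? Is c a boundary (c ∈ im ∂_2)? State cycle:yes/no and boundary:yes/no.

n_0=9 n_1=26 n_2=13  [Z2]
∂1: piv[ab,al,as,at,av,ax,bg,lw] rk=8  ker:bl,bt,bv,bx,gl,gv,gx,ls,lt,lv,st,sv,sw,sx,tv,tw,tx,wx
∂2: piv[ast,asv,asx,atv,atx,bgv,btv,lsv,stw,swx] rk=10  ker:stv,stx,twx
∂1c = 0
c vs im∂2: residual ≠ 0 ⇒ not boundary

cycle:yes boundary:no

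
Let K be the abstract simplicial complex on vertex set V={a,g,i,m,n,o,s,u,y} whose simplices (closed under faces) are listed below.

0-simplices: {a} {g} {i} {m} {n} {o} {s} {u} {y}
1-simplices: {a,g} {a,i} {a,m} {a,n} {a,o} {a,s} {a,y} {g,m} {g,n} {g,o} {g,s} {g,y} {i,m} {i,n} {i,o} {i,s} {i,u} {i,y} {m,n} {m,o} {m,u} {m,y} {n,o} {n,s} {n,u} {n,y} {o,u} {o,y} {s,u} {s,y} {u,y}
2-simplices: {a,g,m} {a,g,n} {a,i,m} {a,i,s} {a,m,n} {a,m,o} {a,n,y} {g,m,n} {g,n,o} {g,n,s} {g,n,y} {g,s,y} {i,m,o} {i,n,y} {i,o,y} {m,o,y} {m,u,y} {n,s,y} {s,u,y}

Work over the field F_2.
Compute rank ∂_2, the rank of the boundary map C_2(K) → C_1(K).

rank∂_2=17

n_0=9 n_1=31 n_2=19  [Z2]
∂1: piv[ag,ai,am,an,ao,as,ay,iu] rk=8  ker:gm,gn,go,gs,gy,im,in,io,is,iy,mn,mo,mu,my,no,ns,nu,ny,ou,oy,su,sy,uy
∂2: piv[agm,agn,aim,ais,amn,amo,any,gno,gns,gny,gsy,imo,iny,ioy,moy,muy,suy] rk=17  ker:gmn,nsy
rk∂_2=17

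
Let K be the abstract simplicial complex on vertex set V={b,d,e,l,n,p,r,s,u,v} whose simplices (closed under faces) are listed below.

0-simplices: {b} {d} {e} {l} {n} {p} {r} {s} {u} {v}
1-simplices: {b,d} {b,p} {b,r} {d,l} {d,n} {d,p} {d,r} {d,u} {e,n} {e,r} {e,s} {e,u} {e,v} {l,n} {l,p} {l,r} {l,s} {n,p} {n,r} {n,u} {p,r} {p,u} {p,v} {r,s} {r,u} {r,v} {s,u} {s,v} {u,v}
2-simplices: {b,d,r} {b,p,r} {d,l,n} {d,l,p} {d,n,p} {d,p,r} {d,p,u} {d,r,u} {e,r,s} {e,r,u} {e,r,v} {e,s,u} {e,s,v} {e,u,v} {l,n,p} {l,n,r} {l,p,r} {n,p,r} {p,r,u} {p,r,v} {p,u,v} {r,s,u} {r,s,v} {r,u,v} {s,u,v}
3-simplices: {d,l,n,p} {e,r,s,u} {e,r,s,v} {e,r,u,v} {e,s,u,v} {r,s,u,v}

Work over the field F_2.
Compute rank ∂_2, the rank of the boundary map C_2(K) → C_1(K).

rank∂_2=17

n_0=10 n_1=29 n_2=25 n_3=6  [Z2]
∂1: piv[bd,bp,br,dl,dn,du,en,es,ev] rk=9  ker:dp,dr,er,eu,ln,lp,lr,ls,np,nr,nu,pr,pu,pv,rs,ru,rv,su,sv,uv
∂2: piv[bdr,bpr,dln,dlp,dnp,dpr,dpu,dru,ers,eru,erv,esu,esv,euv,lnr,lpr,prv] rk=17  ker:lnp,npr,pru,puv,rsu,rsv,ruv,suv
∂3: piv[dlnp,ersu,ersv,eruv,esuv] rk=5  ker:rsuv
rk∂_2=17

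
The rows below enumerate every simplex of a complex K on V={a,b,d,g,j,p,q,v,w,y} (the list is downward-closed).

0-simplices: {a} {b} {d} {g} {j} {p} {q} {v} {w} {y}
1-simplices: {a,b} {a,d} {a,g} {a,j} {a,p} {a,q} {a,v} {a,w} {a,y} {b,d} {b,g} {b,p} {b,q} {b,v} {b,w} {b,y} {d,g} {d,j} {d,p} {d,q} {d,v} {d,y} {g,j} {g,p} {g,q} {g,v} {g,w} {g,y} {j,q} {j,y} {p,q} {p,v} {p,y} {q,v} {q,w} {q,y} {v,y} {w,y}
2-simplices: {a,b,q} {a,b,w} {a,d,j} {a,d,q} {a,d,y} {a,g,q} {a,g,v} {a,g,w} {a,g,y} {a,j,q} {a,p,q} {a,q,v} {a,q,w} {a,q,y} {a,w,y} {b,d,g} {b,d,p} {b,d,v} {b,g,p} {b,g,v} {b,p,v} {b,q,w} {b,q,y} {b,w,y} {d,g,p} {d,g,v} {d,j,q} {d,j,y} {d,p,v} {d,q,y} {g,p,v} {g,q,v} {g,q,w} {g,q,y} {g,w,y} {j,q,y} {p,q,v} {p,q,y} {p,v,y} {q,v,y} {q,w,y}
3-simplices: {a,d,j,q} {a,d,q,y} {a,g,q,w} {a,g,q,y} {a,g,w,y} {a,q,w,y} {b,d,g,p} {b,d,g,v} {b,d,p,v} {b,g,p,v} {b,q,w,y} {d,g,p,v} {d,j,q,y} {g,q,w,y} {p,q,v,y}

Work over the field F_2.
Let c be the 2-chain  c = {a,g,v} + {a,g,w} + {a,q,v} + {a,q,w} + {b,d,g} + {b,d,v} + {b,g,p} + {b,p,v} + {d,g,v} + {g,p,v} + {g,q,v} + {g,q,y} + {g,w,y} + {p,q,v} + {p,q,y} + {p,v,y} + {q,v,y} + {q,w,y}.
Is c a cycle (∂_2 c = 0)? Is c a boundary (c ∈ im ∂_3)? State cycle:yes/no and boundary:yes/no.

n_0=10 n_1=38 n_2=41 n_3=15  [Z2]
∂1: piv[ab,ad,ag,aj,ap,aq,av,aw,ay] rk=9  ker:bd,bg,bp,bq,bv,bw,by,dg,dj,dp,dq,dv,dy,gj,gp,gq,gv,gw,gy,jq,jy,pq,pv,py,qv,qw,qy,vy,wy
∂2: piv[abq,abw,adj,adq,ady,agq,agv,agw,agy,ajq,apq,aqv,aqw,aqy,awy,bdg,bdp,bdv,bgp,bgv,bpv,bqy,djy,pqv,pqy,pvy] rk=26  ker:bqw,bwy,dgp,dgv,djq,dpv,dqy,gpv,gqv,gqw,gqy,gwy,jqy,qvy,qwy
∂3: piv[adjq,adqy,agqw,agqy,agwy,aqwy,bdgp,bdgv,bdpv,bgpv,bqwy,djqy,pqvy] rk=13  ker:dgpv,gqwy
∂2c = 0
c vs im∂3: residual ≠ 0 ⇒ not boundary

cycle:yes boundary:no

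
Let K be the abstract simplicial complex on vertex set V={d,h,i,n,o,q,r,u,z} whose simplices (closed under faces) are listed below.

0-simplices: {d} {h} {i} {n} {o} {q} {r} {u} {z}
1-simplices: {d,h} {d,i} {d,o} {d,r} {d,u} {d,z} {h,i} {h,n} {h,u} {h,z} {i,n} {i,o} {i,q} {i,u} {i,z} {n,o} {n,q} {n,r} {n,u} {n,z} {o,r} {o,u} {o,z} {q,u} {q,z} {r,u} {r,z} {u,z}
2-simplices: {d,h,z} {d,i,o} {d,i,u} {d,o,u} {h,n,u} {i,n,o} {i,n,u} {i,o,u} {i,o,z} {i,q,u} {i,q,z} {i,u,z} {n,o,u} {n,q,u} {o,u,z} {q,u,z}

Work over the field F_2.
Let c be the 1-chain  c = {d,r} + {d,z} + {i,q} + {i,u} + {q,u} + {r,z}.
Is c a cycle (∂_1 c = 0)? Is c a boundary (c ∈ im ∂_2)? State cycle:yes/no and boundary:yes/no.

n_0=9 n_1=28 n_2=16  [Z2]
∂1: piv[dh,di,do,dr,du,dz,hn,iq] rk=8  ker:hi,hu,hz,in,io,iu,iz,no,nq,nr,nu,nz,or,ou,oz,qu,qz,ru,rz,uz
∂2: piv[dhz,dio,diu,dou,hnu,ino,inu,ioz,iqu,iqz,iuz,nqu] rk=12  ker:iou,nou,ouz,quz
∂1c = 0
c vs im∂2: residual ≠ 0 ⇒ not boundary

cycle:yes boundary:no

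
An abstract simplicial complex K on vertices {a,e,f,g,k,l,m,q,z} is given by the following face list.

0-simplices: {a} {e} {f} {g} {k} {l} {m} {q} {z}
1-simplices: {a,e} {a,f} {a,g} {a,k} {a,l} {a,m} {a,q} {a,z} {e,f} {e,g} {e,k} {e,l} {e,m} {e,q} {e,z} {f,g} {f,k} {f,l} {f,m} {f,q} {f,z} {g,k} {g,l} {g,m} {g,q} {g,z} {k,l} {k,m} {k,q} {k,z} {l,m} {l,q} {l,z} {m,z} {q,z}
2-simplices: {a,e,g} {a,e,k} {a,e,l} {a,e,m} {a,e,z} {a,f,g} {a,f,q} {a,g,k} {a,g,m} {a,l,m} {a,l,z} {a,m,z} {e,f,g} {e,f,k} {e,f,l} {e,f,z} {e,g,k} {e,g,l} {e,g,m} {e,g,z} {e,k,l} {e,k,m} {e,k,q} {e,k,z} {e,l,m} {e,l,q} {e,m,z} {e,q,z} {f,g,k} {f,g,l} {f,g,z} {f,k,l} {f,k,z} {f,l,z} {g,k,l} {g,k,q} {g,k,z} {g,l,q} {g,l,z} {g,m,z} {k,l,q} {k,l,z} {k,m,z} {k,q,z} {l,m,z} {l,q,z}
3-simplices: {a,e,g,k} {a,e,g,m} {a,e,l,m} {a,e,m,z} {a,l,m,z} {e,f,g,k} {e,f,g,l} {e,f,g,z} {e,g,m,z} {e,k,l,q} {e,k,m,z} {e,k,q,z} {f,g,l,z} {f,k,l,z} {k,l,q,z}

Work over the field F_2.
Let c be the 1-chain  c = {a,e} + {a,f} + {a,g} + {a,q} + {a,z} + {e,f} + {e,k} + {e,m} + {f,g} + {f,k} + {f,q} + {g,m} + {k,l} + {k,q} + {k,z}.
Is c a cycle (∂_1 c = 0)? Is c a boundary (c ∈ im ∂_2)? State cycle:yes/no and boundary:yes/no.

cycle:no boundary:no

n_0=9 n_1=35 n_2=46 n_3=15  [Z2]
∂1: piv[ae,af,ag,ak,al,am,aq,az] rk=8  ker:ef,eg,ek,el,em,eq,ez,fg,fk,fl,fm,fq,fz,gk,gl,gm,gq,gz,kl,km,kq,kz,lm,lq,lz,mz,qz
∂2: piv[aeg,aek,ael,aem,aez,afg,afq,agk,agm,alm,alz,amz,efg,efk,efl,efz,egl,egz,ekl,ekm,ekq,ekz,elq,eqz,gkq] rk=25  ker:egk,egm,elm,emz,fgk,fgl,fgz,fkl,fkz,flz,gkl,gkz,glq,glz,gmz,klq,klz,kmz,kqz,lmz,lqz
∂3: piv[aegk,aegm,aelm,aemz,almz,efgk,efgl,efgz,egmz,eklq,ekmz,ekqz,fglz,fklz,klqz] rk=15
∂1c = {a} + {f} + {g} + {k} + {l} + {q}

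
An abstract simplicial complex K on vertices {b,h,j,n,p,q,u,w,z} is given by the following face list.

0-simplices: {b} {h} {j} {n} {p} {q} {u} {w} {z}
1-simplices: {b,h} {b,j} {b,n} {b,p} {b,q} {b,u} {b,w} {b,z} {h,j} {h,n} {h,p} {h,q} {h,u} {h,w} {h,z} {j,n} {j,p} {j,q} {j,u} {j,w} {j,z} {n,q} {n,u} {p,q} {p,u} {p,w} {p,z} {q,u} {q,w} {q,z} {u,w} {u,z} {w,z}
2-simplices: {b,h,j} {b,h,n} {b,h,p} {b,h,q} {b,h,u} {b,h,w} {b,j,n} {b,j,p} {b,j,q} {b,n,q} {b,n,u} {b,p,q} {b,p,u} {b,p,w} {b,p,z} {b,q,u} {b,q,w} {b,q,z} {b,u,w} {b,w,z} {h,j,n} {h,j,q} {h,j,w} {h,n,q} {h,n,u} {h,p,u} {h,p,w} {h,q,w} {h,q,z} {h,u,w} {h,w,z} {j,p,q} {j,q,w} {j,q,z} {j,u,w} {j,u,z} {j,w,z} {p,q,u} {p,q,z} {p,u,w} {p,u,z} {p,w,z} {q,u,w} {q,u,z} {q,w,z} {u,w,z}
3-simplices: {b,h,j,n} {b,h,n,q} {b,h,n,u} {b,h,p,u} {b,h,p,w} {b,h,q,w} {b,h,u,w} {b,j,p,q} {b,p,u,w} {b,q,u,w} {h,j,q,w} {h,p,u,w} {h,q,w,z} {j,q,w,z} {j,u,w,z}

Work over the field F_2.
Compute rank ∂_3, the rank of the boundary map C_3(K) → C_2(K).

rank∂_3=14

n_0=9 n_1=33 n_2=46 n_3=15  [Z2]
∂1: piv[bh,bj,bn,bp,bq,bu,bw,bz] rk=8  ker:hj,hn,hp,hq,hu,hw,hz,jn,jp,jq,ju,jw,jz,nq,nu,pq,pu,pw,pz,qu,qw,qz,uw,uz,wz
∂2: piv[bhj,bhn,bhp,bhq,bhu,bhw,bjn,bjp,bjq,bnq,bnu,bpq,bpu,bpw,bpz,bqu,bqw,bqz,buw,bwz,hjw,hqz,jqz,juw,juz] rk=25  ker:hjn,hjq,hnq,hnu,hpu,hpw,hqw,huw,hwz,jpq,jqw,jwz,pqu,pqz,puw,puz,pwz,quw,quz,qwz,uwz
∂3: piv[bhjn,bhnq,bhnu,bhpu,bhpw,bhqw,bhuw,bjpq,bpuw,bquw,hjqw,hqwz,jqwz,juwz] rk=14  ker:hpuw
rk∂_3=14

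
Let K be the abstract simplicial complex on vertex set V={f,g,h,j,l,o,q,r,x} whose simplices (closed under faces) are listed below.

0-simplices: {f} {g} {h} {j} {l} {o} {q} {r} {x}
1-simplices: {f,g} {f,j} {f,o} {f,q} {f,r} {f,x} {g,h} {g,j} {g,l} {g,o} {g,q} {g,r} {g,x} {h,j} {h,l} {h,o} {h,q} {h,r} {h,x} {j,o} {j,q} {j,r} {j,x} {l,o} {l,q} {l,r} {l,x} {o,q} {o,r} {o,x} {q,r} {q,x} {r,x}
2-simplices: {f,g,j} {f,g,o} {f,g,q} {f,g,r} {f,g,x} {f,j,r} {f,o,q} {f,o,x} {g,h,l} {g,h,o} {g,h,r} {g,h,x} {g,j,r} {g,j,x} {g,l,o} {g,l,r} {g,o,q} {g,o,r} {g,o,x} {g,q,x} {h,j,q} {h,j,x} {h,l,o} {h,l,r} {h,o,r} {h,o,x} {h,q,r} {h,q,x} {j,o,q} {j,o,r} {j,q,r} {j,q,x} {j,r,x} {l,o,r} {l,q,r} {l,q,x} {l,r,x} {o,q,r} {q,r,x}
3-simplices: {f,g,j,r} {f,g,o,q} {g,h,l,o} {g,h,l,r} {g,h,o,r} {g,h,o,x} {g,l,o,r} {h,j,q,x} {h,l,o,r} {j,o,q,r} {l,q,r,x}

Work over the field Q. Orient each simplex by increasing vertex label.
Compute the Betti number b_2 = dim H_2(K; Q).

n_0=9 n_1=33 n_2=39 n_3=11  [Q]
∂1: piv[fg,fj,fo,fq,fr,fx,gh,gl] rk=8  ker:gj,go,gq,gr,gx,hj,hl,ho,hq,hr,hx,jo,jq,jr,jx,lo,lq,lr,lx,oq,or,ox,qr,qx,rx
∂2: piv[fgj,fgo,fgq,fgr,fgx,fjr,foq,fox,ghl,gho,ghr,ghx,gjx,glo,glr,gor,gqx,hjq,hjx,hqr,hqx,joq,jrx,lqr,lqx] rk=25  ker:gjr,goq,gox,hlo,hlr,hor,hox,jor,jqr,jqx,lor,lrx,oqr,qrx
∂3: piv[fgjr,fgoq,ghlo,ghlr,ghor,ghox,glor,hjqx,joqr,lqrx] rk=10  ker:hlor
b_2=(39−25)−10=4

b_2=4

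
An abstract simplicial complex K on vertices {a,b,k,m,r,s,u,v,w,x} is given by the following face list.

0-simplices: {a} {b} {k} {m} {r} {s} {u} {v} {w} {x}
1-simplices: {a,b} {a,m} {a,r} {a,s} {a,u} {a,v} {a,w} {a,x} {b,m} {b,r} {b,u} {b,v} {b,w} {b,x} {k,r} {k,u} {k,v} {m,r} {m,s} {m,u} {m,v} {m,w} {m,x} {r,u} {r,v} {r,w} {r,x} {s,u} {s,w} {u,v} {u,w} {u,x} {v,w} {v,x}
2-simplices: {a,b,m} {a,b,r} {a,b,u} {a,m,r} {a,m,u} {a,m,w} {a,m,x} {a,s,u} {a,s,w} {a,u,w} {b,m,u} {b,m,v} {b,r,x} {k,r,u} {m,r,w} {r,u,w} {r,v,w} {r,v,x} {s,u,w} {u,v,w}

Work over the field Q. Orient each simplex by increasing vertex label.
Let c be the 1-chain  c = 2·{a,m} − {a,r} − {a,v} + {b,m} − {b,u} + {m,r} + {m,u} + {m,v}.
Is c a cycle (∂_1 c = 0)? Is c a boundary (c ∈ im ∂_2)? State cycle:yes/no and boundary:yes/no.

n_0=10 n_1=34 n_2=20  [Q]
∂1: piv[ab,am,ar,as,au,av,aw,ax,kr] rk=9  ker:bm,br,bu,bv,bw,bx,ku,kv,mr,ms,mu,mv,mw,mx,ru,rv,rw,rx,su,sw,uv,uw,ux,vw,vx
∂2: piv[abm,abr,abu,amr,amu,amw,amx,asu,asw,auw,bmv,brx,kru,mrw,ruw,rvw,rvx,uvw] rk=18  ker:bmu,suw
∂1c = 0
c vs im∂2: residual ≠ 0 ⇒ not boundary

cycle:yes boundary:no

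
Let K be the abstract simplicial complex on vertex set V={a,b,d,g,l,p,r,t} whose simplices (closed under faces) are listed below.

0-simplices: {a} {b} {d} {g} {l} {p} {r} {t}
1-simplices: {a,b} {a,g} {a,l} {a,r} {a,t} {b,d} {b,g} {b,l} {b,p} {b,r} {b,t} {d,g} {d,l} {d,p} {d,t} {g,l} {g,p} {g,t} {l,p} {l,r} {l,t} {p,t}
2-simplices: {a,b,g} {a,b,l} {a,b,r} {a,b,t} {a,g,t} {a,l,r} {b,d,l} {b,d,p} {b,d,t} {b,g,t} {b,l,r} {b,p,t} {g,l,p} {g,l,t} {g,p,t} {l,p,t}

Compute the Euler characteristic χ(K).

χ(K)=2

n_0=8 n_1=22 n_2=16
χ=+8−22+16=2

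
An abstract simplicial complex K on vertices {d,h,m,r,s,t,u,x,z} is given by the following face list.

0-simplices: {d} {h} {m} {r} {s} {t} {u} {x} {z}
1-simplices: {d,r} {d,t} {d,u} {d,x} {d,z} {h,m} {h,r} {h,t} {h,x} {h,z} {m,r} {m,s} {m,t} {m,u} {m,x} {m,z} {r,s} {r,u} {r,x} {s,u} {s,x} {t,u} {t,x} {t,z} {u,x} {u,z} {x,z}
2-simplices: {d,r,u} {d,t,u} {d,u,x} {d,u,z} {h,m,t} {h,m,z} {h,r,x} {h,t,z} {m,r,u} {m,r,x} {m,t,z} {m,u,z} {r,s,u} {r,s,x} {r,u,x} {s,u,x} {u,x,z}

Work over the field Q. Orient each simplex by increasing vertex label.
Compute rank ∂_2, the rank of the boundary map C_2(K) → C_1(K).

n_0=9 n_1=27 n_2=17  [Q]
∂1: piv[dr,dt,du,dx,dz,hm,hr,ms] rk=8  ker:ht,hx,hz,mr,mt,mu,mx,mz,rs,ru,rx,su,sx,tu,tx,tz,ux,uz,xz
∂2: piv[dru,dtu,dux,duz,hmt,hmz,hrx,htz,mru,mrx,muz,rsu,rsx,rux,uxz] rk=15  ker:mtz,sux
rk∂_2=15

rank∂_2=15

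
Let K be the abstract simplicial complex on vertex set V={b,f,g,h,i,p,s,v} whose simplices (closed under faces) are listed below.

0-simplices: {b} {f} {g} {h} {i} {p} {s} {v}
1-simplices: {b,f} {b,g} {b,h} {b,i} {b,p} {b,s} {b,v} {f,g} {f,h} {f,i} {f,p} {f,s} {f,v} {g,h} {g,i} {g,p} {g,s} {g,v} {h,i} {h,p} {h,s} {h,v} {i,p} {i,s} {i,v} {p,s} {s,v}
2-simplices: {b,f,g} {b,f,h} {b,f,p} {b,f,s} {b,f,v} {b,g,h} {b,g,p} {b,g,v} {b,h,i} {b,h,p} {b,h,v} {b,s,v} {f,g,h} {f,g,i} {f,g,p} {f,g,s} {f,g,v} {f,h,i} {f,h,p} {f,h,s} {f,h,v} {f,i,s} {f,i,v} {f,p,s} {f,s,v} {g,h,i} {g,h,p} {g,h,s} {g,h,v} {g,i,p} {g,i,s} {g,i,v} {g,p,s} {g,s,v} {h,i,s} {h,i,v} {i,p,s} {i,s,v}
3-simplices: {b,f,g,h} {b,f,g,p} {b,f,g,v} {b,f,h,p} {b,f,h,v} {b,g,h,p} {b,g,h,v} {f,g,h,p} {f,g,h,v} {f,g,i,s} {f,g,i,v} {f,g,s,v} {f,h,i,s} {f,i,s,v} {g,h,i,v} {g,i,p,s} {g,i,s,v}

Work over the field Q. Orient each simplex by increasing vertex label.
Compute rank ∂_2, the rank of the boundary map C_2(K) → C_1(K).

rank∂_2=20

n_0=8 n_1=27 n_2=38 n_3=17  [Q]
∂1: piv[bf,bg,bh,bi,bp,bs,bv] rk=7  ker:fg,fh,fi,fp,fs,fv,gh,gi,gp,gs,gv,hi,hp,hs,hv,ip,is,iv,ps,sv
∂2: piv[bfg,bfh,bfp,bfs,bfv,bgh,bgp,bgv,bhi,bhp,bhv,bsv,fgi,fgs,fhi,fhs,fis,fiv,fps,gip] rk=20  ker:fgh,fgp,fgv,fhp,fhv,fsv,ghi,ghp,ghs,ghv,gis,giv,gps,gsv,his,hiv,ips,isv
∂3: piv[bfgh,bfgp,bfgv,bfhp,bfhv,bghp,bghv,fgis,fgiv,fgsv,fhis,fisv,ghiv,gips] rk=14  ker:fghp,fghv,gisv
rk∂_2=20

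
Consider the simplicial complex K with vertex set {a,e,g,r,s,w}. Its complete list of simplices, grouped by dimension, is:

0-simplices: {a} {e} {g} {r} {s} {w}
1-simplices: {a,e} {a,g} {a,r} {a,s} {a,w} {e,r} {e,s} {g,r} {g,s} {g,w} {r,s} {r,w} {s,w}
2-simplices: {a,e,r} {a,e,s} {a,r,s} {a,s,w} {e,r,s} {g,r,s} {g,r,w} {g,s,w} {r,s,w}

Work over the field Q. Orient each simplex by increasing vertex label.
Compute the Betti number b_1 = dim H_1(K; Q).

b_1=1

n_0=6 n_1=13 n_2=9  [Q]
∂1: piv[ae,ag,ar,as,aw] rk=5  ker:er,es,gr,gs,gw,rs,rw,sw
∂2: piv[aer,aes,ars,asw,grs,grw,gsw] rk=7  ker:ers,rsw
b_1=(13−5)−7=1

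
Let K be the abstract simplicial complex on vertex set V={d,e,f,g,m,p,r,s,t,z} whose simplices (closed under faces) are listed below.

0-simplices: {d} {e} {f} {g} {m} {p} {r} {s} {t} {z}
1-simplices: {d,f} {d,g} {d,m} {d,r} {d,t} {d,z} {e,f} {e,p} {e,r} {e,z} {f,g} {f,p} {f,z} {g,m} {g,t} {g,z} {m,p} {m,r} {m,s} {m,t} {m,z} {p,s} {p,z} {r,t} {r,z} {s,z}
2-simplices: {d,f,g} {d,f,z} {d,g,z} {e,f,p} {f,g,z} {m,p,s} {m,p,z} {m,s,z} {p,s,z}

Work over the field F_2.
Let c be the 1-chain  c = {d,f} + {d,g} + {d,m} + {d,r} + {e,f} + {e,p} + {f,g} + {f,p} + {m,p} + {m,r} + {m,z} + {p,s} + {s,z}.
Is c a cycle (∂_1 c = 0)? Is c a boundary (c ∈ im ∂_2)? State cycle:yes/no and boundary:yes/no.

cycle:yes boundary:no

n_0=10 n_1=26 n_2=9  [Z2]
∂1: piv[df,dg,dm,dr,dt,dz,ef,ep,ms] rk=9  ker:er,ez,fg,fp,fz,gm,gt,gz,mp,mr,mt,mz,ps,pz,rt,rz,sz
∂2: piv[dfg,dfz,dgz,efp,mps,mpz,msz] rk=7  ker:fgz,psz
∂1c = 0
c vs im∂2: residual ≠ 0 ⇒ not boundary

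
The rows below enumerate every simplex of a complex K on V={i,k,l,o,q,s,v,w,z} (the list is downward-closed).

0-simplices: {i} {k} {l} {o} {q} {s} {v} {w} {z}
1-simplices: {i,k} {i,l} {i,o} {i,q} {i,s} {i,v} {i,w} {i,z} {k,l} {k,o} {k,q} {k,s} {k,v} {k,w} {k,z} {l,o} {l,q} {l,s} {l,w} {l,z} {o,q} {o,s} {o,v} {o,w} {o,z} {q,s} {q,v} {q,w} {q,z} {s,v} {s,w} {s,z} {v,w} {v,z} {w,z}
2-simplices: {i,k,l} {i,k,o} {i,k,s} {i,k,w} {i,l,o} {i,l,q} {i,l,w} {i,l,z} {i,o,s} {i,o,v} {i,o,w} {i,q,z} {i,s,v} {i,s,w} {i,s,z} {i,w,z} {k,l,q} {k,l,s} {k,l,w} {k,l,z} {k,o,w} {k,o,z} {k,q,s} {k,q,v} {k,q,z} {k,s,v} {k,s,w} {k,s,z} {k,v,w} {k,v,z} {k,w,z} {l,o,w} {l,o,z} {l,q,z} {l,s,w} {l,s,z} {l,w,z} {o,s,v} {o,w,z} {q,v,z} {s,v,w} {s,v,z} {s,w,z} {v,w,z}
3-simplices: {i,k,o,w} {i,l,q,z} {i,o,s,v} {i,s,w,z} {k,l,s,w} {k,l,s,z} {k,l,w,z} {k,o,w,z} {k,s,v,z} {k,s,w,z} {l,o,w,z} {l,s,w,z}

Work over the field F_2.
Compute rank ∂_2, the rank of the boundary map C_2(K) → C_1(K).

n_0=9 n_1=35 n_2=44 n_3=12  [Z2]
∂1: piv[ik,il,io,iq,is,iv,iw,iz] rk=8  ker:kl,ko,kq,ks,kv,kw,kz,lo,lq,ls,lw,lz,oq,os,ov,ow,oz,qs,qv,qw,qz,sv,sw,sz,vw,vz,wz
∂2: piv[ikl,iko,iks,ikw,ilo,ilq,ilw,ilz,ios,iov,iow,iqz,isv,isw,isz,iwz,klq,kls,klz,koz,kqs,kqv,ksv,kvw,kvz] rk=25  ker:klw,kow,kqz,ksw,ksz,kwz,low,loz,lqz,lsw,lsz,lwz,osv,owz,qvz,svw,svz,swz,vwz
∂3: piv[ikow,ilqz,iosv,iswz,klsw,klsz,klwz,kowz,ksvz,kswz,lowz] rk=11  ker:lswz
rk∂_2=25

rank∂_2=25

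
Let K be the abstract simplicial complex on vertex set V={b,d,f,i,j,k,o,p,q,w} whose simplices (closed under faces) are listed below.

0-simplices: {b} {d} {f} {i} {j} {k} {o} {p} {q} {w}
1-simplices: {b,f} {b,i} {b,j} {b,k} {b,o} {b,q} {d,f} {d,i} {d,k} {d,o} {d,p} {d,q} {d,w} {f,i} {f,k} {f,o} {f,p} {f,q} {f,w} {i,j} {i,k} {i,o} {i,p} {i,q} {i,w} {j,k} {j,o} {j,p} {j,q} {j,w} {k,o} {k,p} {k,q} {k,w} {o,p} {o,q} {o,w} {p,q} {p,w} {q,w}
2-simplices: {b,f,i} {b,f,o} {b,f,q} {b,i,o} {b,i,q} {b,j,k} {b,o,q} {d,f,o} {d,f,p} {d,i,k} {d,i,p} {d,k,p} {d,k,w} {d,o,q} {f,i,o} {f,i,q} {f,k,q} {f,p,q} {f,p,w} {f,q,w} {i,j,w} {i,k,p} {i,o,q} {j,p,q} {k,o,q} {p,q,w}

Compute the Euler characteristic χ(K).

n_0=10 n_1=40 n_2=26
χ=+10−40+26=-4

χ(K)=-4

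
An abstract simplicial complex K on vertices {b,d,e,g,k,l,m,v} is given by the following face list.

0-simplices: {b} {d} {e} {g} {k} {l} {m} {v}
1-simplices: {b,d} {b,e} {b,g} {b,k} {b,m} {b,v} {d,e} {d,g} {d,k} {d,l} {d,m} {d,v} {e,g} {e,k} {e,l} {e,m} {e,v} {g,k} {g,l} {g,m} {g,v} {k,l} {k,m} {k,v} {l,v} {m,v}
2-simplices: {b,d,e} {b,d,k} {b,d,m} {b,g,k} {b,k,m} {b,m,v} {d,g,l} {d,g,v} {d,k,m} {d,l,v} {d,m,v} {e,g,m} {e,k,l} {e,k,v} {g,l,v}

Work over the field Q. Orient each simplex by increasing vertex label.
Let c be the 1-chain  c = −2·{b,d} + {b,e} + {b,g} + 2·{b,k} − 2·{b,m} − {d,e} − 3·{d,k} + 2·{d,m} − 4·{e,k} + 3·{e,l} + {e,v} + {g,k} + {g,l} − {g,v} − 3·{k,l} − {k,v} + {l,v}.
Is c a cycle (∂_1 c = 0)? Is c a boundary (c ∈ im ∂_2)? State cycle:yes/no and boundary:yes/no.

n_0=8 n_1=26 n_2=15  [Q]
∂1: piv[bd,be,bg,bk,bm,bv,dl] rk=7  ker:de,dg,dk,dm,dv,eg,ek,el,em,ev,gk,gl,gm,gv,kl,km,kv,lv,mv
∂2: piv[bde,bdk,bdm,bgk,bkm,bmv,dgl,dgv,dlv,dmv,egm,ekl,ekv] rk=13  ker:dkm,glv
∂1c = 0
c vs im∂2: reduces to 0 ⇒ boundary

cycle:yes boundary:yes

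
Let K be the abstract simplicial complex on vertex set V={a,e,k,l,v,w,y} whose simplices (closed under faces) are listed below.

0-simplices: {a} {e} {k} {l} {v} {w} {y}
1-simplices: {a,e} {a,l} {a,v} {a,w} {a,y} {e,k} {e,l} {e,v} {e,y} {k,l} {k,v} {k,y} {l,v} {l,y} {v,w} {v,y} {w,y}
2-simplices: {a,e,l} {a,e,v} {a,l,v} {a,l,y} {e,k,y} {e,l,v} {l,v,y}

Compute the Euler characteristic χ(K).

n_0=7 n_1=17 n_2=7
χ=+7−17+7=-3

χ(K)=-3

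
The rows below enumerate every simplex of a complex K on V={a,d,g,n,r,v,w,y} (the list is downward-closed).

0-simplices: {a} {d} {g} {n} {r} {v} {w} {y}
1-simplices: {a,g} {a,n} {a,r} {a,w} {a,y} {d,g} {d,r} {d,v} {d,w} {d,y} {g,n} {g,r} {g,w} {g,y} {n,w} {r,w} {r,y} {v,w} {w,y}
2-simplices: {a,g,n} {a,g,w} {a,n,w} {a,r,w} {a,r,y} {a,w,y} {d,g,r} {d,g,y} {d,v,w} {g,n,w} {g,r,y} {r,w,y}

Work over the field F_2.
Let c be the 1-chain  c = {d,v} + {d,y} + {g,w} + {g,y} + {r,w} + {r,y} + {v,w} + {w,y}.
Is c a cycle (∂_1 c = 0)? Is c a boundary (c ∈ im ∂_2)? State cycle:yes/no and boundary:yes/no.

cycle:yes boundary:no

n_0=8 n_1=19 n_2=12  [Z2]
∂1: piv[ag,an,ar,aw,ay,dg,dv] rk=7  ker:dr,dw,dy,gn,gr,gw,gy,nw,rw,ry,vw,wy
∂2: piv[agn,agw,anw,arw,ary,awy,dgr,dgy,dvw,gry] rk=10  ker:gnw,rwy
∂1c = 0
c vs im∂2: residual ≠ 0 ⇒ not boundary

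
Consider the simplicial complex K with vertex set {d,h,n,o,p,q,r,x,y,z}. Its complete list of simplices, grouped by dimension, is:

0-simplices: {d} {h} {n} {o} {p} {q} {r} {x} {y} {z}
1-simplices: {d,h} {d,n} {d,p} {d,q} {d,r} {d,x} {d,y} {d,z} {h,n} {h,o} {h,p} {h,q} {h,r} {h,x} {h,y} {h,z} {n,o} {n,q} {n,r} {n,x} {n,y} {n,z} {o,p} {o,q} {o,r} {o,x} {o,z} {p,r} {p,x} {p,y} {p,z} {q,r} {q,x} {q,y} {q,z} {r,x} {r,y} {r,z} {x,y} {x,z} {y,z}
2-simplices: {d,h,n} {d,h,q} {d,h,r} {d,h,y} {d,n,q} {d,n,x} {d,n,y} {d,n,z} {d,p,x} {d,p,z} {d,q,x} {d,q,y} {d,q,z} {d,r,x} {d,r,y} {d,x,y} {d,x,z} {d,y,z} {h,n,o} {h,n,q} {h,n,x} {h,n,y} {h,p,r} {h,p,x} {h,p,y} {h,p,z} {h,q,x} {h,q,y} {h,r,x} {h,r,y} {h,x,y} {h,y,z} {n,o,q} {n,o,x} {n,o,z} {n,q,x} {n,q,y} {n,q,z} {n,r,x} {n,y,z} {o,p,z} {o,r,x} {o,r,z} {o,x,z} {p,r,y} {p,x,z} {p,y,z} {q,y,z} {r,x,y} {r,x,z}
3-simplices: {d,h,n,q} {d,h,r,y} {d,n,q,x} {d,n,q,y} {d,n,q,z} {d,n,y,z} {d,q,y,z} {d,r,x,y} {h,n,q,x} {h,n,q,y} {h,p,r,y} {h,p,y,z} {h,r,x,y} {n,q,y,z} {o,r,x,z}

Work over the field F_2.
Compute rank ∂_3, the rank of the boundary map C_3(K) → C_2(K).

rank∂_3=14

n_0=10 n_1=41 n_2=50 n_3=15  [Z2]
∂1: piv[dh,dn,dp,dq,dr,dx,dy,dz,ho] rk=9  ker:hn,hp,hq,hr,hx,hy,hz,no,nq,nr,nx,ny,nz,op,oq,or,ox,oz,pr,px,py,pz,qr,qx,qy,qz,rx,ry,rz,xy,xz,yz
∂2: piv[dhn,dhq,dhr,dhy,dnq,dnx,dny,dnz,dpx,dpz,dqx,dqy,dqz,drx,dry,dxy,dxz,dyz,hno,hnx,hpr,hpx,hpy,hpz,noq,nox,noz,nrx,opz,orx,orz] rk=31  ker:hnq,hny,hqx,hqy,hrx,hry,hxy,hyz,nqx,nqy,nqz,nyz,oxz,pry,pxz,pyz,qyz,rxy,rxz
∂3: piv[dhnq,dhry,dnqx,dnqy,dnqz,dnyz,dqyz,drxy,hnqx,hnqy,hpry,hpyz,hrxy,orxz] rk=14  ker:nqyz
rk∂_3=14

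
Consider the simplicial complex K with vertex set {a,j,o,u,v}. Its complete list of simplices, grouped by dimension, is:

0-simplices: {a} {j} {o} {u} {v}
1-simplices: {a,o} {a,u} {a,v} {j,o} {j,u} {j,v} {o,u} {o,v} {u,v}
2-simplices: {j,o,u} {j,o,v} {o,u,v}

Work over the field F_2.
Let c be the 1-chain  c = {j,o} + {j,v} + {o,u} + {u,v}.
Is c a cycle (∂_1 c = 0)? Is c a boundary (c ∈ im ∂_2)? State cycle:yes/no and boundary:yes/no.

n_0=5 n_1=9 n_2=3  [Z2]
∂1: piv[ao,au,av,jo] rk=4  ker:ju,jv,ou,ov,uv
∂2: piv[jou,jov,ouv] rk=3
∂1c = 0
c vs im∂2: reduces to 0 ⇒ boundary

cycle:yes boundary:yes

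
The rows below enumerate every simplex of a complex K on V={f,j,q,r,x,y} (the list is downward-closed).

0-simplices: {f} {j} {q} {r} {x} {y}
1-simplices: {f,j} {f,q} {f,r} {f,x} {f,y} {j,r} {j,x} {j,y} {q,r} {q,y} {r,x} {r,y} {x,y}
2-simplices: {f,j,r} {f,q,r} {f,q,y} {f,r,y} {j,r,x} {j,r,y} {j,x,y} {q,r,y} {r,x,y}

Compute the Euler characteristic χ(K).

n_0=6 n_1=13 n_2=9
χ=+6−13+9=2

χ(K)=2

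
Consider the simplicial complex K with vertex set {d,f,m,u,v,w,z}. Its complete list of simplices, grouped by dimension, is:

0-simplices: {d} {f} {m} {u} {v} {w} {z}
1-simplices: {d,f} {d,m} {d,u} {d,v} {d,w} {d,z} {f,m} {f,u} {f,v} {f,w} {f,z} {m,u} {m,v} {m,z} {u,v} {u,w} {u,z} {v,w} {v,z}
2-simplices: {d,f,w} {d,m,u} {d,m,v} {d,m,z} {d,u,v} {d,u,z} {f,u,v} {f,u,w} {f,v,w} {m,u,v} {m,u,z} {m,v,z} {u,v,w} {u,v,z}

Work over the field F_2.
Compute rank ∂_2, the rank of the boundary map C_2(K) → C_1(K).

n_0=7 n_1=19 n_2=14  [Z2]
∂1: piv[df,dm,du,dv,dw,dz] rk=6  ker:fm,fu,fv,fw,fz,mu,mv,mz,uv,uw,uz,vw,vz
∂2: piv[dfw,dmu,dmv,dmz,duv,duz,fuv,fuw,fvw,mvz] rk=10  ker:muv,muz,uvw,uvz
rk∂_2=10

rank∂_2=10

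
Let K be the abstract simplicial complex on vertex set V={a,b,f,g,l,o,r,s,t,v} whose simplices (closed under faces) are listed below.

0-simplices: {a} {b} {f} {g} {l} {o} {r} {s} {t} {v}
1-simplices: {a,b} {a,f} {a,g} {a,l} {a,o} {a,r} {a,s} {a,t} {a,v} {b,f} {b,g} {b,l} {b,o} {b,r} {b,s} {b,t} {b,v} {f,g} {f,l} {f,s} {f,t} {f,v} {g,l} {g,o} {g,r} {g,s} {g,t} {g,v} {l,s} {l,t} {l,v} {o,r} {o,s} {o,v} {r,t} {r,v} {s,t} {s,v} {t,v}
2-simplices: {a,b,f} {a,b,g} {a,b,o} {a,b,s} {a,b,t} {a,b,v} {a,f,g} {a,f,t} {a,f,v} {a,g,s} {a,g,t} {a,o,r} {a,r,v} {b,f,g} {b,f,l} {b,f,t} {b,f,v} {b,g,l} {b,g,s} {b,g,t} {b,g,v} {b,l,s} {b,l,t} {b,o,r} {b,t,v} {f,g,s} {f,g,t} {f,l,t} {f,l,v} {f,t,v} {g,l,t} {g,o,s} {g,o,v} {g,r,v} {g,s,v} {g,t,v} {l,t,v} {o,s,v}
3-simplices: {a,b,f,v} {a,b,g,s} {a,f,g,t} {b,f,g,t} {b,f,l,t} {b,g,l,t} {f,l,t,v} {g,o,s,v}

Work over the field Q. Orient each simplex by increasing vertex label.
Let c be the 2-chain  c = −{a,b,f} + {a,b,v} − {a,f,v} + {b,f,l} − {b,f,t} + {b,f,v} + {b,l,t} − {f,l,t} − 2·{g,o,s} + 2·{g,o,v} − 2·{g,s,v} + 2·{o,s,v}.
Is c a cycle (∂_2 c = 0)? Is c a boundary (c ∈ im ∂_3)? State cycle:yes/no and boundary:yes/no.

cycle:yes boundary:yes

n_0=10 n_1=39 n_2=38 n_3=8  [Q]
∂1: piv[ab,af,ag,al,ao,ar,as,at,av] rk=9  ker:bf,bg,bl,bo,br,bs,bt,bv,fg,fl,fs,ft,fv,gl,go,gr,gs,gt,gv,ls,lt,lv,or,os,ov,rt,rv,st,sv,tv
∂2: piv[abf,abg,abo,abs,abt,abv,afg,aft,afv,ags,agt,aor,arv,bfl,bgl,bgv,bls,blt,bor,btv,fgs,flv,gos,gov,grv,gsv] rk=26  ker:bfg,bft,bfv,bgs,bgt,fgt,flt,ftv,glt,gtv,ltv,osv
∂3: piv[abfv,abgs,afgt,bfgt,bflt,bglt,fltv,gosv] rk=8
∂2c = 0
c vs im∂3: reduces to 0 ⇒ boundary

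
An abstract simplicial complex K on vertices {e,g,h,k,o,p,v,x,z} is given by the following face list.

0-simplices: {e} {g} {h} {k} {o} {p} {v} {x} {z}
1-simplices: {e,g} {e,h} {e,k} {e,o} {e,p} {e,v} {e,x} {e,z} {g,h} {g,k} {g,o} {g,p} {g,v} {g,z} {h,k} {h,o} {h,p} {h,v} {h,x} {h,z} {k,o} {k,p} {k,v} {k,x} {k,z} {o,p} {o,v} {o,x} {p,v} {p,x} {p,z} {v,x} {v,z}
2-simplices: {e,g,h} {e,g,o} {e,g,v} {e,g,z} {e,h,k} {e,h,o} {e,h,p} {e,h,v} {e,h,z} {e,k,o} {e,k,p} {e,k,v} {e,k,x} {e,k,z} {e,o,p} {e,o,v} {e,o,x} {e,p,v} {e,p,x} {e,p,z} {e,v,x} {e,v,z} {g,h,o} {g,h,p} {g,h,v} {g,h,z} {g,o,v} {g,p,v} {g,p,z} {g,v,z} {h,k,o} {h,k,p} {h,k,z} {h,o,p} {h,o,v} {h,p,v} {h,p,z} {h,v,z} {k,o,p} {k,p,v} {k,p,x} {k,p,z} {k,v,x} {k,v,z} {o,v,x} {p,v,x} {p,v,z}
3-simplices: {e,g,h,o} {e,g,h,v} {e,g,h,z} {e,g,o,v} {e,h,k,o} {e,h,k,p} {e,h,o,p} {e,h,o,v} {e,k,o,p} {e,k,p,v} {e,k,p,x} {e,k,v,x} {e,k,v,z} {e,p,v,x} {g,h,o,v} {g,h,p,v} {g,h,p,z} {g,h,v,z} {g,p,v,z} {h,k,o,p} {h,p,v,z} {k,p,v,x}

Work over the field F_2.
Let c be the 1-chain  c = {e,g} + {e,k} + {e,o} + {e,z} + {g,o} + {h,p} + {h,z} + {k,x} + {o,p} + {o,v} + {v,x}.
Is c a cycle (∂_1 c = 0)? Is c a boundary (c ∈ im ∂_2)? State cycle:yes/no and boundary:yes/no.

n_0=9 n_1=33 n_2=47 n_3=22  [Z2]
∂1: piv[eg,eh,ek,eo,ep,ev,ex,ez] rk=8  ker:gh,gk,go,gp,gv,gz,hk,ho,hp,hv,hx,hz,ko,kp,kv,kx,kz,op,ov,ox,pv,px,pz,vx,vz
∂2: piv[egh,ego,egv,egz,ehk,eho,ehp,ehv,ehz,eko,ekp,ekv,ekx,ekz,eop,eov,eox,epv,epx,epz,evx,evz,ghp] rk=23  ker:gho,ghv,ghz,gov,gpv,gpz,gvz,hko,hkp,hkz,hop,hov,hpv,hpz,hvz,kop,kpv,kpx,kpz,kvx,kvz,ovx,pvx,pvz
∂3: piv[egho,eghv,eghz,egov,ehko,ehkp,ehop,ehov,ekop,ekpv,ekpx,ekvx,ekvz,epvx,ghpv,ghpz,ghvz,gpvz] rk=18  ker:ghov,hkop,hpvz,kpvx
∂1c = 0
c vs im∂2: reduces to 0 ⇒ boundary

cycle:yes boundary:yes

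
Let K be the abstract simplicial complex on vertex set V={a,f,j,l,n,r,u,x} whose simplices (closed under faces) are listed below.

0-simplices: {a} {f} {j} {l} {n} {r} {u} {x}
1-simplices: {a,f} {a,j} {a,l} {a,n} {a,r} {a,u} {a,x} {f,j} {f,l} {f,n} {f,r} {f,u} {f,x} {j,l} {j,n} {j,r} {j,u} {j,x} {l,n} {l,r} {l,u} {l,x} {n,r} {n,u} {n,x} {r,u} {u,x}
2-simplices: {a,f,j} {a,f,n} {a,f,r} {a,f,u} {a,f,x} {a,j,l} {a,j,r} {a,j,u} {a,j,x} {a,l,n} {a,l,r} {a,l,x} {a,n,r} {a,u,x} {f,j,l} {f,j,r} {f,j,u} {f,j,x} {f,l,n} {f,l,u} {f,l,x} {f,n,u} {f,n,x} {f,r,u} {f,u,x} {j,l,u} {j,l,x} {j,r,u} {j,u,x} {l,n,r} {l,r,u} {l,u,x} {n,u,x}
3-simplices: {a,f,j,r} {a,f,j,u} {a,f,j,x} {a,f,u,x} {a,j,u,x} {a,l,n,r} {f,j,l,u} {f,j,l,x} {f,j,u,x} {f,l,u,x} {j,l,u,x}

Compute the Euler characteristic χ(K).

n_0=8 n_1=27 n_2=33 n_3=11
χ=+8−27+33−11=3

χ(K)=3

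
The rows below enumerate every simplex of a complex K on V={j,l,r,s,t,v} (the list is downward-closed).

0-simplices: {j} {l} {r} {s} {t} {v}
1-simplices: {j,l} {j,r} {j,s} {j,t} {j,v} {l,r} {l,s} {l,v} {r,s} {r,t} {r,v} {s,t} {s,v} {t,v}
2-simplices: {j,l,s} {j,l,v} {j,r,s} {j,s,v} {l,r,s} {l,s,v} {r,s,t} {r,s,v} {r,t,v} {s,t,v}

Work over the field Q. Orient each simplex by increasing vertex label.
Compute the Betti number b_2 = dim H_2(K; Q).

b_2=2

n_0=6 n_1=14 n_2=10  [Q]
∂1: piv[jl,jr,js,jt,jv] rk=5  ker:lr,ls,lv,rs,rt,rv,st,sv,tv
∂2: piv[jls,jlv,jrs,jsv,lrs,rst,rsv,rtv] rk=8  ker:lsv,stv
b_2=(10−8)−0=2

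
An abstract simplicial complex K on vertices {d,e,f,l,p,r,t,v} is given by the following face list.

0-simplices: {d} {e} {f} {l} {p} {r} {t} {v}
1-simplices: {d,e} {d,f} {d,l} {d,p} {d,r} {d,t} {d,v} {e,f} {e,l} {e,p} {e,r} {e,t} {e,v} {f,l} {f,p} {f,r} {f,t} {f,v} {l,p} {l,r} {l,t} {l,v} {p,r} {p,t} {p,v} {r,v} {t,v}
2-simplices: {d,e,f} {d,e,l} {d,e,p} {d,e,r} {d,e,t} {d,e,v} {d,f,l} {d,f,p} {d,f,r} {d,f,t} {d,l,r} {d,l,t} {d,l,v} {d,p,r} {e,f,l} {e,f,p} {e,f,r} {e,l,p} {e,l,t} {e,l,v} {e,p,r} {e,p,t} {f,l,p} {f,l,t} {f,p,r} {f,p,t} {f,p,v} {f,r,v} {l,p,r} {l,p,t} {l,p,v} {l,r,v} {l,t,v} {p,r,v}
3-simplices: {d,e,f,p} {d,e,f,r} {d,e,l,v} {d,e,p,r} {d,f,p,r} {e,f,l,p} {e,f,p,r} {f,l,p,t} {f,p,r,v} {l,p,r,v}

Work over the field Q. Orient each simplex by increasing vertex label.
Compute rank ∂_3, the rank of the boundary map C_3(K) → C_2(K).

n_0=8 n_1=27 n_2=34 n_3=10  [Q]
∂1: piv[de,df,dl,dp,dr,dt,dv] rk=7  ker:ef,el,ep,er,et,ev,fl,fp,fr,ft,fv,lp,lr,lt,lv,pr,pt,pv,rv,tv
∂2: piv[def,del,dep,der,det,dev,dfl,dfp,dfr,dft,dlr,dlt,dlv,dpr,elp,ept,fpv,frv,lpv,ltv] rk=20  ker:efl,efp,efr,elt,elv,epr,flp,flt,fpr,fpt,lpr,lpt,lrv,prv
∂3: piv[defp,defr,delv,depr,dfpr,eflp,flpt,fprv,lprv] rk=9  ker:efpr
rk∂_3=9

rank∂_3=9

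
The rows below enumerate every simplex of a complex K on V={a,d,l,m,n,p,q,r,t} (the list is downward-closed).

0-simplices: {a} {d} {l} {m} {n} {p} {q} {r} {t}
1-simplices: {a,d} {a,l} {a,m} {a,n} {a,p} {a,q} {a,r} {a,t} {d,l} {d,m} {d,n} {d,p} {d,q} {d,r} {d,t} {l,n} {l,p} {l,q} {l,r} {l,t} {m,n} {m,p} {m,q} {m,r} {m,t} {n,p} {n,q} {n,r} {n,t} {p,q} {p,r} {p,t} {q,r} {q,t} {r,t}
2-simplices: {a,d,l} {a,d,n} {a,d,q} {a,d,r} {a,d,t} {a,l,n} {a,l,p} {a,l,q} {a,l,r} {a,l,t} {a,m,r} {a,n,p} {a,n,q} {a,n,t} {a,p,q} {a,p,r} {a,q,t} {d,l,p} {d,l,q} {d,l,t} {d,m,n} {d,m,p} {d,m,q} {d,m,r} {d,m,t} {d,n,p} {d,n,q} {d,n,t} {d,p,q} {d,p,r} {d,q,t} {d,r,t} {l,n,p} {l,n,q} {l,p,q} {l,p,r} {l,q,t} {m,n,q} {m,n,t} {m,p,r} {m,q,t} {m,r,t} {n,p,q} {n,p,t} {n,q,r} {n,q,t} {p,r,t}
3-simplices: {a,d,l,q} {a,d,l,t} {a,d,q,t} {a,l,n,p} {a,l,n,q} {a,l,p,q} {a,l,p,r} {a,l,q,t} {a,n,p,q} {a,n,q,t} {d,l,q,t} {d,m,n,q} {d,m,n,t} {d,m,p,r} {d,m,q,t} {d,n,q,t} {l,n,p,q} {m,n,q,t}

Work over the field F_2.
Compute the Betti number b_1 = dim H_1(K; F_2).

b_1=1

n_0=9 n_1=35 n_2=47 n_3=18  [Z2]
∂1: piv[ad,al,am,an,ap,aq,ar,at] rk=8  ker:dl,dm,dn,dp,dq,dr,dt,ln,lp,lq,lr,lt,mn,mp,mq,mr,mt,np,nq,nr,nt,pq,pr,pt,qr,qt,rt
∂2: piv[adl,adn,adq,adr,adt,aln,alp,alq,alr,alt,amr,anp,anq,ant,apq,apr,aqt,dlp,dmn,dmp,dmq,dmr,dmt,drt,npt,nqr] rk=26  ker:dlq,dlt,dnp,dnq,dnt,dpq,dpr,dqt,lnp,lnq,lpq,lpr,lqt,mnq,mnt,mpr,mqt,mrt,npq,nqt,prt
∂3: piv[adlq,adlt,adqt,alnp,alnq,alpq,alpr,alqt,anpq,anqt,dmnq,dmnt,dmpr,dmqt,dnqt] rk=15  ker:dlqt,lnpq,mnqt
b_1=(35−8)−26=1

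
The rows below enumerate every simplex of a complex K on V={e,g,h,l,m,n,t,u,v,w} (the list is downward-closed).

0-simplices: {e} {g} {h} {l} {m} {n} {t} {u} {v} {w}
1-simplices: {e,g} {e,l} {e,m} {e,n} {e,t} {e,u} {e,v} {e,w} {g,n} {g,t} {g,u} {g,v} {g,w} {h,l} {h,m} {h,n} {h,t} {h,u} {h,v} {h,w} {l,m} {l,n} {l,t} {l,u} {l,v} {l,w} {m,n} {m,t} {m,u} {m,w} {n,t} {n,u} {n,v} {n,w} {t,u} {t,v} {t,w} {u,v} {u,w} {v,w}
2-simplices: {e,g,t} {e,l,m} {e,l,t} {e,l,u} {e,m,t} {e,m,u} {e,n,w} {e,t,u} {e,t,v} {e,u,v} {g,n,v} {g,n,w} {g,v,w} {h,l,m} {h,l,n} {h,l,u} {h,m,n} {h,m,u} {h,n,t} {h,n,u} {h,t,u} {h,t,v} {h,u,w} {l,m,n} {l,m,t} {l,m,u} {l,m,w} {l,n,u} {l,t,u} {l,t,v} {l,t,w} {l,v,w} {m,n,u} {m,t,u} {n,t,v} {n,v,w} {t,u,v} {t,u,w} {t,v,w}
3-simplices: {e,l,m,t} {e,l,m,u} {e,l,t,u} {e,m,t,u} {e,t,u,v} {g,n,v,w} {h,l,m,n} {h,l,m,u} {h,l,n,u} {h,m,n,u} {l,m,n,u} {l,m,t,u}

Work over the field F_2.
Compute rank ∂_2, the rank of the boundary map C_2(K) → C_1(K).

rank∂_2=28

n_0=10 n_1=40 n_2=39 n_3=12  [Z2]
∂1: piv[eg,el,em,en,et,eu,ev,ew,hl] rk=9  ker:gn,gt,gu,gv,gw,hm,hn,ht,hu,hv,hw,lm,ln,lt,lu,lv,lw,mn,mt,mu,mw,nt,nu,nv,nw,tu,tv,tw,uv,uw,vw
∂2: piv[egt,elm,elt,elu,emt,emu,enw,etu,etv,euv,gnv,gnw,gvw,hlm,hln,hlu,hmn,hnt,hnu,htu,htv,huw,lmw,ltv,ltw,lvw,ntv,tuw] rk=28  ker:hmu,lmn,lmt,lmu,lnu,ltu,mnu,mtu,nvw,tuv,tvw
∂3: piv[elmt,elmu,eltu,emtu,etuv,gnvw,hlmn,hlmu,hlnu,hmnu] rk=10  ker:lmnu,lmtu
rk∂_2=28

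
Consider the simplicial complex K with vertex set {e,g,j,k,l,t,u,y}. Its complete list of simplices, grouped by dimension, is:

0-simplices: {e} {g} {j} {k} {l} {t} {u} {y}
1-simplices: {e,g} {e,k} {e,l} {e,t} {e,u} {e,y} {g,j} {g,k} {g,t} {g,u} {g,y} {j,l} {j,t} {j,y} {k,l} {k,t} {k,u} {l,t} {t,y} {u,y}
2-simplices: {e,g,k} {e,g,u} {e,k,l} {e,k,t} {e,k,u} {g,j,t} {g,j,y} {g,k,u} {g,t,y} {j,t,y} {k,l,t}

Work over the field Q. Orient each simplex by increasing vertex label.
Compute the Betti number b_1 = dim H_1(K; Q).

n_0=8 n_1=20 n_2=11  [Q]
∂1: piv[eg,ek,el,et,eu,ey,gj] rk=7  ker:gk,gt,gu,gy,jl,jt,jy,kl,kt,ku,lt,ty,uy
∂2: piv[egk,egu,ekl,ekt,eku,gjt,gjy,gty,klt] rk=9  ker:gku,jty
b_1=(20−7)−9=4

b_1=4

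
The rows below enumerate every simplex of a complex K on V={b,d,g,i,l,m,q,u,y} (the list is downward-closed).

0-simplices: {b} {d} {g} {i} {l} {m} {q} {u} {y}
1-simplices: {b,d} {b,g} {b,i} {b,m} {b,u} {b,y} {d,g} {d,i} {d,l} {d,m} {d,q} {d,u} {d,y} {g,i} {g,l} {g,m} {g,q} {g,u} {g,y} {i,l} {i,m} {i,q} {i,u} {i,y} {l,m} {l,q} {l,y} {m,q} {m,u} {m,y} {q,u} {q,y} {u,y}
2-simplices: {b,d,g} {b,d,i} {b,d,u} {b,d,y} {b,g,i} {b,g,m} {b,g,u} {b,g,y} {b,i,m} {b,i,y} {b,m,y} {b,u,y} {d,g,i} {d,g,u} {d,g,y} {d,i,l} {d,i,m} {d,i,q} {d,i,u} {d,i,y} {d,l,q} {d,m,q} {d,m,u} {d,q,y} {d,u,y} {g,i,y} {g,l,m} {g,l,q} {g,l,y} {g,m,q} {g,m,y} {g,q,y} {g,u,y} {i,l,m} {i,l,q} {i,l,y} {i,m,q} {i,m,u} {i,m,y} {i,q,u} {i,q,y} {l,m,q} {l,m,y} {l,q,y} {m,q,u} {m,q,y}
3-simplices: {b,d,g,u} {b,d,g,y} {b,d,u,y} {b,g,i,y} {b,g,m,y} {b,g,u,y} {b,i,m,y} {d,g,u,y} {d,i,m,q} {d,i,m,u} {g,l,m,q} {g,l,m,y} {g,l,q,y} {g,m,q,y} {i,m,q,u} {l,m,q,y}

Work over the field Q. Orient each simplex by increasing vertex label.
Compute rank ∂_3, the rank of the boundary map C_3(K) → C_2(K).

rank∂_3=14

n_0=9 n_1=33 n_2=46 n_3=16  [Q]
∂1: piv[bd,bg,bi,bm,bu,by,dl,dq] rk=8  ker:dg,di,dm,du,dy,gi,gl,gm,gq,gu,gy,il,im,iq,iu,iy,lm,lq,ly,mq,mu,my,qu,qy,uy
∂2: piv[bdg,bdi,bdu,bdy,bgi,bgm,bgu,bgy,bim,biy,bmy,buy,dil,dim,diq,diu,dlq,dmq,dmu,dqy,glm,glq,gly,gmq,iqu] rk=25  ker:dgi,dgu,dgy,diy,duy,giy,gmy,gqy,guy,ilm,ilq,ily,imq,imu,imy,iqy,lmq,lmy,lqy,mqu,mqy
∂3: piv[bdgu,bdgy,bduy,bgiy,bgmy,bguy,bimy,dimq,dimu,glmq,glmy,glqy,gmqy,imqu] rk=14  ker:dguy,lmqy
rk∂_3=14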